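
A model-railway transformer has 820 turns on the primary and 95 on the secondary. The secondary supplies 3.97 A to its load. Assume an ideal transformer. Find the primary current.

I_p ≈ 0.460 A

For an ideal transformer I_p/I_s = N_s/N_p, so I_p = 3.97 × 95/820 = 0.460 A.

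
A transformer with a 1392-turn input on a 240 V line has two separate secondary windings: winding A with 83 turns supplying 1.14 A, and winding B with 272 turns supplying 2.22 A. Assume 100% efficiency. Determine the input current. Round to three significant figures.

V_A = 240 × 83/1392 = 14.310 V; V_B = 240 × 272/1392 = 46.897 V.
P_out = V_A I_A + V_B I_B = 14.310×1.14 + 46.897×2.22 = 16.314 + 104.11 = 120.42 W.
Ideal ⇒ P_in = P_out, so I_in = P_out/V_in = 120.42/240 = 0.502 A.

I_in ≈ 0.502 A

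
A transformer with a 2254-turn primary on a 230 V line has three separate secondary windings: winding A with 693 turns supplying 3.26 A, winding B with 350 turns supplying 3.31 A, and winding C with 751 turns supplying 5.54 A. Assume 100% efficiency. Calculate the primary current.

I_p ≈ 3.36 A

V_A = 230 × 693/2254 = 70.714 V; V_B = 230 × 350/2254 = 35.714 V; V_C = 230 × 751/2254 = 76.633 V.
P_out = V_A I_A + V_B I_B + V_C I_C = 70.714×3.26 + 35.714×3.31 + 76.633×5.54 = 230.53 + 118.21 + 424.54 = 773.29 W.
Ideal ⇒ P_in = P_out, so I_p = P_out/V_p = 773.29/230 = 3.36 A.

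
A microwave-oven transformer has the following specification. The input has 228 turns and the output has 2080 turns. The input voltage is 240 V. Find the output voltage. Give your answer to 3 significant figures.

V_out ≈ 2190 V

V_out/V_in = N_out/N_in, so V_out = 240 × 2080/228 = 2190 V.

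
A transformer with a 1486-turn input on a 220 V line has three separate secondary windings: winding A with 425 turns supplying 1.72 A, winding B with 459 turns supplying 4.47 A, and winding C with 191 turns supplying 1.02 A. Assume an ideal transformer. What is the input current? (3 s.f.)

I_in ≈ 2.00 A

V_A = 220 × 425/1486 = 62.921 V; V_B = 220 × 459/1486 = 67.954 V; V_C = 220 × 191/1486 = 28.277 V.
P_out = V_A I_A + V_B I_B + V_C I_C = 62.921×1.72 + 67.954×4.47 + 28.277×1.02 = 108.22 + 303.76 + 28.843 = 440.82 W.
Ideal ⇒ P_in = P_out, so I_in = P_out/V_in = 440.82/220 = 2.00 A.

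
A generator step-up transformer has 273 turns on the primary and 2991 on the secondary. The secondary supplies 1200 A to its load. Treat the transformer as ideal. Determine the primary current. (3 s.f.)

I_p ≈ 13100 A

For an ideal transformer I_p/I_s = N_s/N_p, so I_p = 1200 × 2991/273 = 13100 A.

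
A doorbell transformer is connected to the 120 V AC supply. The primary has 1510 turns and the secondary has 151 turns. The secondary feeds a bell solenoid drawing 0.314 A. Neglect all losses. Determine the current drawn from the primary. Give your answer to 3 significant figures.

I_p ≈ 0.0314 A

For an ideal transformer I_p N_p = I_s N_s, so I_p = 0.314 × 151/1510 = 0.0314 A.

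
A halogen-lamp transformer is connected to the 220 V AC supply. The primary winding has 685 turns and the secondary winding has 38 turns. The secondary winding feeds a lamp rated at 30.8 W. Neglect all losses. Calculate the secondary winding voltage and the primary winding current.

V_s = V_p × N_s/N_p = 220 × 38/685 = 12.204 V.
I_s = P/V_s = 30.8/12.204 = 2.5237 A.
I_p = I_s × N_s/N_p = 2.5237 × 38/685 = 0.140 A.

V_s ≈ 12.2 V, I_p ≈ 0.140 A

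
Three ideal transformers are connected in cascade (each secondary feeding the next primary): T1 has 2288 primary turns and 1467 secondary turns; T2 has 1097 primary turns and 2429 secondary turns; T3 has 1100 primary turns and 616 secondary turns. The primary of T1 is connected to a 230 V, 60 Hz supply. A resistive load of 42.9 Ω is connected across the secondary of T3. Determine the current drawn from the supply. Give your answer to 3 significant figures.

After T1: V = 230.00 × 1467/2288 = 147.47 V.
After T2: V = 147.47 × 2429/1097 = 326.53 V.
After T3: V = 326.53 × 616/1100 = 182.86 V.
I_load = 182.86/42.9 = 4.2624 A, so P_out = 182.86 × 4.2624 = 779.41 W.
All ideal ⇒ P_in = P_out, so I_supply = 779.41/230 = 3.39 A.

I_supply ≈ 3.39 A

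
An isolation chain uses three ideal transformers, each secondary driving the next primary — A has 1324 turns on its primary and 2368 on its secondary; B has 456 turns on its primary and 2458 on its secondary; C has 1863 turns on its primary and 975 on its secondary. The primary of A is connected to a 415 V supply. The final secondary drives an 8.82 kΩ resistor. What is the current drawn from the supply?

I_supply ≈ 1.20 A

Secondary of A: V = 415.00 × 2368/1324 = 742.24 V.
Secondary of B: V = 742.24 × 2458/456 = 4000.9 V.
Secondary of C: V = 4000.9 × 975/1863 = 2093.9 V.
I_load = 2093.9/8820 = 0.23740 A, so P_out = 2093.9 × 0.23740 = 497.09 W.
All ideal ⇒ P_in = P_out, so I_supply = 497.09/415 = 1.20 A.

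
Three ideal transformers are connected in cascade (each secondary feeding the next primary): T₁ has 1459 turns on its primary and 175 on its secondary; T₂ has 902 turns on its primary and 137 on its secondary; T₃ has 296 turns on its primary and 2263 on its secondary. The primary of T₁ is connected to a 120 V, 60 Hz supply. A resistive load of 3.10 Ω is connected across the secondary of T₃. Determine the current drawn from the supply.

I_supply ≈ 0.751 A

After T₁: V = 120.00 × 175/1459 = 14.393 V.
After T₂: V = 14.393 × 137/902 = 2.1861 V.
After T₃: V = 2.1861 × 2263/296 = 16.714 V.
I_load = 16.714/3.10 = 5.3915 A, so P_out = 16.714 × 5.3915 = 90.111 W.
All ideal ⇒ P_in = P_out, so I_supply = 90.111/120 = 0.751 A.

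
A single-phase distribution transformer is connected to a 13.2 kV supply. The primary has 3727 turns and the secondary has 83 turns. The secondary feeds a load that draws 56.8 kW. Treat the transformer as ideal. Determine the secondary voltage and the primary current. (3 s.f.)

V_s = V_p × N_s/N_p = 13200 × 83/3727 = 293.96 V.
I_s = P/V_s = 56800/293.96 = 193.22 A.
I_p = I_s × N_s/N_p = 193.22 × 83/3727 = 4.30 A.

V_s ≈ 294 V, I_p ≈ 4.30 A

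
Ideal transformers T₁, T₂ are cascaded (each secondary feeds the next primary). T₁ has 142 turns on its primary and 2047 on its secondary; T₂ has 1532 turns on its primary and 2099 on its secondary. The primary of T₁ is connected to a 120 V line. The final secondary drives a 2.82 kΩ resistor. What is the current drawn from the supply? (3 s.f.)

I_supply ≈ 16.6 A

After T₁: V = 120.00 × 2047/142 = 1729.9 V.
After T₂: V = 1729.9 × 2099/1532 = 2370.1 V.
I_load = 2370.1/2820 = 0.84046 A, so P_out = 2370.1 × 0.84046 = 1992.0 W.
All ideal ⇒ P_in = P_out, so I_supply = 1992.0/120 = 16.6 A.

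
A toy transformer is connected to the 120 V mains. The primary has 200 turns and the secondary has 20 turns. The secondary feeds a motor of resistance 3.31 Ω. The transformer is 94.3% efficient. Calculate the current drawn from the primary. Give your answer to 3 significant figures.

V_s = 120 × 20/200 = 12.000 V.
I_s = V_s/R = 12.000/3.31 = 3.6254 A.
P_out = V_s I_s = 12.000 × 3.6254 = 43.505 W.
P_in = P_out/η = 43.505/0.943 = 46.134 W.
I_p = P_in/V_p = 46.134/120 = 0.384 A.

I_p ≈ 0.384 A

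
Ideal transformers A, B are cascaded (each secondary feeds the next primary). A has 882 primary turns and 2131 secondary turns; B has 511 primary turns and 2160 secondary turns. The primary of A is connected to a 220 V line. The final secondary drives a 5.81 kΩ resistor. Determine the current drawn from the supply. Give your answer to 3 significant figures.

Secondary of A: V = 220.00 × 2131/882 = 531.54 V.
Secondary of B: V = 531.54 × 2160/511 = 2246.8 V.
I_load = 2246.8/5810 = 0.38672 A, so P_out = 2246.8 × 0.38672 = 868.89 W.
All ideal ⇒ P_in = P_out, so I_supply = 868.89/220 = 3.95 A.

I_supply ≈ 3.95 A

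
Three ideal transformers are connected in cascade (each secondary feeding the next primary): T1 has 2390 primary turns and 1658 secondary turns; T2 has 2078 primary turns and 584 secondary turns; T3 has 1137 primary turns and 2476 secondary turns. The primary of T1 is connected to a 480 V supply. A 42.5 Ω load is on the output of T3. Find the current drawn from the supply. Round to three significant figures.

I_supply ≈ 2.04 A

Secondary of T1: V = 480.00 × 1658/2390 = 332.99 V.
Secondary of T2: V = 332.99 × 584/2078 = 93.583 V.
Secondary of T3: V = 93.583 × 2476/1137 = 203.79 V.
I_load = 203.79/42.5 = 4.7951 A, so P_out = 203.79 × 4.7951 = 977.20 W.
All ideal ⇒ P_in = P_out, so I_supply = 977.20/480 = 2.04 A.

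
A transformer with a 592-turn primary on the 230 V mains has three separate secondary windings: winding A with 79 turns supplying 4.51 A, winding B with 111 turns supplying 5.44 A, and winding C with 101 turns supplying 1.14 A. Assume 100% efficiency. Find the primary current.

V_A = 230 × 79/592 = 30.693 V; V_B = 230 × 111/592 = 43.125 V; V_C = 230 × 101/592 = 39.240 V.
P_out = V_A I_A + V_B I_B + V_C I_C = 30.693×4.51 + 43.125×5.44 + 39.240×1.14 = 138.42 + 234.60 + 44.733 = 417.76 W.
Ideal ⇒ P_in = P_out, so I_p = P_out/V_p = 417.76/230 = 1.82 A.

I_p ≈ 1.82 A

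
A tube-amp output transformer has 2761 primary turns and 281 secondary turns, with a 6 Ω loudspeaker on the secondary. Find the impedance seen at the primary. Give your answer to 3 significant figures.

Z_p = (N_p/N_s)² × Z_s = (2761/281)² × 6 = 579 Ω.

Z_p ≈ 579 Ω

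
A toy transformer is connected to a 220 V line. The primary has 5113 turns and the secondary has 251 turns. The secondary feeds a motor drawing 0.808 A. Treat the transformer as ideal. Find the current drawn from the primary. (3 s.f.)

For an ideal transformer I_p N_p = I_s N_s, so I_p = 0.808 × 251/5113 = 0.0397 A.

I_p ≈ 0.0397 A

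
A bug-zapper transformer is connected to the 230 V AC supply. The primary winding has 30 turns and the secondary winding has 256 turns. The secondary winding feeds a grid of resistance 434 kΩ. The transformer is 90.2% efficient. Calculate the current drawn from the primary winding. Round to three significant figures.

I_p ≈ 0.0428 A

V_s = 230 × 256/30 = 1962.7 V.
I_s = V_s/R = 1962.7/434000 = 0.0045223 A.
P_out = V_s I_s = 1962.7 × 0.0045223 = 8.8757 W.
P_in = P_out/η = 8.8757/0.902 = 9.8400 W.
I_p = P_in/V_p = 9.8400/230 = 0.0428 A.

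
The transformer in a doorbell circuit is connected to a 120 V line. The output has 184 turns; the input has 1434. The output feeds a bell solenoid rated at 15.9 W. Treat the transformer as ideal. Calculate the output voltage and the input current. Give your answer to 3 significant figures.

V_out ≈ 15.4 V, I_in ≈ 0.133 A

V_out = V_in × N_out/N_in = 120 × 184/1434 = 15.397 V.
I_out = P/V_out = 15.9/15.397 = 1.0326 A.
I_in = I_out × N_out/N_in = 1.0326 × 184/1434 = 0.133 A.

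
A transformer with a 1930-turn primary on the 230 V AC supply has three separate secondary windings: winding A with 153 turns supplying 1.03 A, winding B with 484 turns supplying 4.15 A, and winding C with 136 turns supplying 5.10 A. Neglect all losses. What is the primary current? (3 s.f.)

I_p ≈ 1.48 A

V_A = 230 × 153/1930 = 18.233 V; V_B = 230 × 484/1930 = 57.679 V; V_C = 230 × 136/1930 = 16.207 V.
P_out = V_A I_A + V_B I_B + V_C I_C = 18.233×1.03 + 57.679×4.15 + 16.207×5.10 = 18.780 + 239.37 + 82.657 = 340.80 W.
Ideal ⇒ P_in = P_out, so I_p = P_out/V_p = 340.80/230 = 1.48 A.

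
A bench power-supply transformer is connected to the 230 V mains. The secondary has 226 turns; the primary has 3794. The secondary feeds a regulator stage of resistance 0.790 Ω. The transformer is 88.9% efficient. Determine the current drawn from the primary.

I_p ≈ 1.16 A

V_s = 230 × 226/3794 = 13.701 V.
I_s = V_s/R = 13.701/0.790 = 17.343 A.
P_out = V_s I_s = 13.701 × 17.343 = 237.60 W.
P_in = P_out/η = 237.60/0.889 = 267.27 W.
I_p = P_in/V_p = 267.27/230 = 1.16 A.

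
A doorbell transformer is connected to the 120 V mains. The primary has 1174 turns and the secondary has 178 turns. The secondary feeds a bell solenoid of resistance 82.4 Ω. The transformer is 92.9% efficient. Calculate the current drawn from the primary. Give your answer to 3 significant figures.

I_p ≈ 0.0360 A

V_s = 120 × 178/1174 = 18.194 V.
I_s = V_s/R = 18.194/82.4 = 0.22080 A.
P_out = V_s I_s = 18.194 × 0.22080 = 4.0173 W.
P_in = P_out/η = 4.0173/0.929 = 4.3244 W.
I_p = P_in/V_p = 4.3244/120 = 0.0360 A.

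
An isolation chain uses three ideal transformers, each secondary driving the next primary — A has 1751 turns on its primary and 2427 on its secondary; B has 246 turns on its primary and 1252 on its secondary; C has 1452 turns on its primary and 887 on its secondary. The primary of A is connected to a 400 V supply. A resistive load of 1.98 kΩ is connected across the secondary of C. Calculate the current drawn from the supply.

Secondary of A: V = 400.00 × 2427/1751 = 554.43 V.
Secondary of B: V = 554.43 × 1252/246 = 2821.7 V.
Secondary of C: V = 2821.7 × 887/1452 = 1723.7 V.
I_load = 1723.7/1980 = 0.87057 A, so P_out = 1723.7 × 0.87057 = 1500.6 W.
All ideal ⇒ P_in = P_out, so I_supply = 1500.6/400 = 3.75 A.

I_supply ≈ 3.75 A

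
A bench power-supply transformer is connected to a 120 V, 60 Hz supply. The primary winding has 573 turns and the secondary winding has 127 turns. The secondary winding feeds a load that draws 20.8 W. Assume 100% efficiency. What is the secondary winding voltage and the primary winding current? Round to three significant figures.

V_s ≈ 26.6 V, I_p ≈ 0.173 A

V_s = V_p × N_s/N_p = 120 × 127/573 = 26.597 V.
I_s = P/V_s = 20.8/26.597 = 0.78205 A.
I_p = I_s × N_s/N_p = 0.78205 × 127/573 = 0.173 A.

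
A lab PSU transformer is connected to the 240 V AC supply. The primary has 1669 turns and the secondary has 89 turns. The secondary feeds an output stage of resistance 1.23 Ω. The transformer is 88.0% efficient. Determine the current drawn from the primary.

V_s = 240 × 89/1669 = 12.798 V.
I_s = V_s/R = 12.798/1.23 = 10.405 A.
P_out = V_s I_s = 12.798 × 10.405 = 133.16 W.
P_in = P_out/η = 133.16/0.880 = 151.32 W.
I_p = P_in/V_p = 151.32/240 = 0.631 A.

I_p ≈ 0.631 A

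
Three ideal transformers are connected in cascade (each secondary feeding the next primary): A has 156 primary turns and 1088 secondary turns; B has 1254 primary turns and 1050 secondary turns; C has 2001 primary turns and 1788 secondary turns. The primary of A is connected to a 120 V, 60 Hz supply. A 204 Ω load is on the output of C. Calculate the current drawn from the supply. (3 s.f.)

After A: V = 120.00 × 1088/156 = 836.92 V.
After B: V = 836.92 × 1050/1254 = 700.77 V.
After C: V = 700.77 × 1788/2001 = 626.18 V.
I_load = 626.18/204 = 3.0695 A, so P_out = 626.18 × 3.0695 = 1922.1 W.
All ideal ⇒ P_in = P_out, so I_supply = 1922.1/120 = 16.0 A.

I_supply ≈ 16.0 A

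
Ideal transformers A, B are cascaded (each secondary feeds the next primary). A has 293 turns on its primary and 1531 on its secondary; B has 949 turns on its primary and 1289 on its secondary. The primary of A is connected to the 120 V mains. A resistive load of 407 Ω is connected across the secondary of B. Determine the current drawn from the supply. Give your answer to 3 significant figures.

Secondary of A: V = 120.00 × 1531/293 = 627.03 V.
Secondary of B: V = 627.03 × 1289/949 = 851.68 V.
I_load = 851.68/407 = 2.0926 A, so P_out = 851.68 × 2.0926 = 1782.2 W.
All ideal ⇒ P_in = P_out, so I_supply = 1782.2/120 = 14.9 A.

I_supply ≈ 14.9 A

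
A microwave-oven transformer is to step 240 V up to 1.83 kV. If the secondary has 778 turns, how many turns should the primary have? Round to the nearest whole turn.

N_p = 102 turns

N_p/N_s = V_p/V_s, so N_p = 778 × 240/1830 = 102.0 ≈ 102 turns.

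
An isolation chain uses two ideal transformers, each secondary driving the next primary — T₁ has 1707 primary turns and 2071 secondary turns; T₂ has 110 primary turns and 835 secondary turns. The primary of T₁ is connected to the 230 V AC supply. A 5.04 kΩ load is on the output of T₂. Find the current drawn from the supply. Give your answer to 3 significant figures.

I_supply ≈ 3.87 A

Secondary of T₁: V = 230.00 × 2071/1707 = 279.05 V.
Secondary of T₂: V = 279.05 × 835/110 = 2118.2 V.
I_load = 2118.2/5040 = 0.42028 A, so P_out = 2118.2 × 0.42028 = 890.24 W.
All ideal ⇒ P_in = P_out, so I_supply = 890.24/230 = 3.87 A.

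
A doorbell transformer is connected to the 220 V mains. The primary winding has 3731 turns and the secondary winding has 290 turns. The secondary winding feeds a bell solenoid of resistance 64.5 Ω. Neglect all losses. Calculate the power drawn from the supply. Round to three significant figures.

P ≈ 4.53 W

V_s = V_p × N_s/N_p = 220 × 290/3731 = 17.100 V.
I_s = V_s/R = 17.100/64.5 = 0.26512 A.
I_p = I_s × N_s/N_p = 0.26512 × 290/3731 = 0.020607 A.
P = V_p I_p = 220 × 0.020607 = 4.53 W.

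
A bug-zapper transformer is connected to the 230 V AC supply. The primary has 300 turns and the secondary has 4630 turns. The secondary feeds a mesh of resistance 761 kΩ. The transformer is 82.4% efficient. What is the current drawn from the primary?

I_p ≈ 0.0874 A

V_s = 230 × 4630/300 = 3549.7 V.
I_s = V_s/R = 3549.7/761000 = 0.0046645 A.
P_out = V_s I_s = 3549.7 × 0.0046645 = 16.557 W.
P_in = P_out/η = 16.557/0.824 = 20.094 W.
I_p = P_in/V_p = 20.094/230 = 0.0874 A.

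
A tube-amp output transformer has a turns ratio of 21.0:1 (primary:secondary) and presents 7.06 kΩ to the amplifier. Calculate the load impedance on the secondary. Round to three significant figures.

Z_s = Z_p/(N_p/N_s)² = 7060/21.0² = 16.0 Ω.

Z_s ≈ 16.0 Ω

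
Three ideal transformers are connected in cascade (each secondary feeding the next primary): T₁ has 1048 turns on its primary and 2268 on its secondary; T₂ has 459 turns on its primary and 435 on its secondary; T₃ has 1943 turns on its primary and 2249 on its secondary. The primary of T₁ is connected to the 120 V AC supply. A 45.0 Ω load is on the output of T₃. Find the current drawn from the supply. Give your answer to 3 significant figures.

I_supply ≈ 15.0 A

Secondary of T₁: V = 120.00 × 2268/1048 = 259.69 V.
Secondary of T₂: V = 259.69 × 435/459 = 246.12 V.
Secondary of T₃: V = 246.12 × 2249/1943 = 284.88 V.
I_load = 284.88/45.0 = 6.3306 A, so P_out = 284.88 × 6.3306 = 1803.4 W.
All ideal ⇒ P_in = P_out, so I_supply = 1803.4/120 = 15.0 A.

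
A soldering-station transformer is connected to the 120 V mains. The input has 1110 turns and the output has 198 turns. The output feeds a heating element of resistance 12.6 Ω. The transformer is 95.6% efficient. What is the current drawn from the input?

V_out = 120 × 198/1110 = 21.405 V.
I_out = V_out/R = 21.405/12.6 = 1.6988 A.
P_out = V_out I_out = 21.405 × 1.6988 = 36.364 W.
P_in = P_out/η = 36.364/0.956 = 38.038 W.
I_in = P_in/V_in = 38.038/120 = 0.317 A.

I_in ≈ 0.317 A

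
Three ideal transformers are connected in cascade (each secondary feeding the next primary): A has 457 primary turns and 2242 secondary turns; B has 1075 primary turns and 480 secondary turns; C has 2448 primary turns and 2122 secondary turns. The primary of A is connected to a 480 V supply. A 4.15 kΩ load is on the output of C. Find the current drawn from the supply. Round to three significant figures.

I_supply ≈ 0.417 A

Secondary of A: V = 480.00 × 2242/457 = 2354.8 V.
Secondary of B: V = 2354.8 × 480/1075 = 1051.5 V.
Secondary of C: V = 1051.5 × 2122/2448 = 911.44 V.
I_load = 911.44/4150 = 0.21962 A, so P_out = 911.44 × 0.21962 = 200.17 W.
All ideal ⇒ P_in = P_out, so I_supply = 200.17/480 = 0.417 A.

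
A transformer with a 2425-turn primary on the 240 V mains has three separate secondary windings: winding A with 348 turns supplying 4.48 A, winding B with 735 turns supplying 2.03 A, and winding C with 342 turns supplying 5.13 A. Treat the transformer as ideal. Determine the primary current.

V_A = 240 × 348/2425 = 34.441 V; V_B = 240 × 735/2425 = 72.742 V; V_C = 240 × 342/2425 = 33.847 V.
P_out = V_A I_A + V_B I_B + V_C I_C = 34.441×4.48 + 72.742×2.03 + 33.847×5.13 = 154.30 + 147.67 + 173.64 = 475.60 W.
Ideal ⇒ P_in = P_out, so I_p = P_out/V_p = 475.60/240 = 1.98 A.

I_p ≈ 1.98 A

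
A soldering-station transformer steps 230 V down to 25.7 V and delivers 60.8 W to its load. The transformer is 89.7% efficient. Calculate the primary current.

P_in = P_out/η = 60.8/0.897 = 67.781 W.
I_p = P_in/V_p = 67.781/230 = 0.295 A.

I_p ≈ 0.295 A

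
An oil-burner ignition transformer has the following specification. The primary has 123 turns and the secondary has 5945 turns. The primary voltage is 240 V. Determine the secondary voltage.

V_s ≈ 11600 V

V_s/V_p = N_s/N_p, so V_s = 240 × 5945/123 = 11600 V.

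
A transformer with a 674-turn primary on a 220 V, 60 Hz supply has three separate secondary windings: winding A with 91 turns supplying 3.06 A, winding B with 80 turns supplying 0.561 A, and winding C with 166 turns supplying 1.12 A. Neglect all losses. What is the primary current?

I_p ≈ 0.756 A

V_A = 220 × 91/674 = 29.703 V; V_B = 220 × 80/674 = 26.113 V; V_C = 220 × 166/674 = 54.184 V.
P_out = V_A I_A + V_B I_B + V_C I_C = 29.703×3.06 + 26.113×0.561 + 54.184×1.12 = 90.892 + 14.649 + 60.686 = 166.23 W.
Ideal ⇒ P_in = P_out, so I_p = P_out/V_p = 166.23/220 = 0.756 A.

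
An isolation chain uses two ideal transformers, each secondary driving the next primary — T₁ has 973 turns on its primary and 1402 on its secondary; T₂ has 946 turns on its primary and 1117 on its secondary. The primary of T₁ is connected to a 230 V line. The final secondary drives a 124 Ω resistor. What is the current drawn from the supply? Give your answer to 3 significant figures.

After T₁: V = 230.00 × 1402/973 = 331.41 V.
After T₂: V = 331.41 × 1117/946 = 391.31 V.
I_load = 391.31/124 = 3.1558 A, so P_out = 391.31 × 3.1558 = 1234.9 W.
All ideal ⇒ P_in = P_out, so I_supply = 1234.9/230 = 5.37 A.

I_supply ≈ 5.37 A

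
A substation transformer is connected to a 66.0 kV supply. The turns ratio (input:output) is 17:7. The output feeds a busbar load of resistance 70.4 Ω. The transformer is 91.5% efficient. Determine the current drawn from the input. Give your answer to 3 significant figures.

V_out = 66000 × 7/17 = 27176 V.
I_out = V_out/R = 27176/70.4 = 386.03 A.
P_out = V_out I_out = 27176 × 386.03 = 1.0491×10^7 W.
P_in = P_out/η = 1.0491×10^7/0.915 = 1.1465×10^7 W.
I_in = P_in/V_in = 1.1465×10^7/66000 = 174 A.

I_in ≈ 174 A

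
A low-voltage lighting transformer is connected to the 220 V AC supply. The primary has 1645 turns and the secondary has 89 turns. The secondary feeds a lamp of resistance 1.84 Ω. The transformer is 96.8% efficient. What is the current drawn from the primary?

V_s = 220 × 89/1645 = 11.903 V.
I_s = V_s/R = 11.903/1.84 = 6.4689 A.
P_out = V_s I_s = 11.903 × 6.4689 = 76.997 W.
P_in = P_out/η = 76.997/0.968 = 79.543 W.
I_p = P_in/V_p = 79.543/220 = 0.362 A.

I_p ≈ 0.362 A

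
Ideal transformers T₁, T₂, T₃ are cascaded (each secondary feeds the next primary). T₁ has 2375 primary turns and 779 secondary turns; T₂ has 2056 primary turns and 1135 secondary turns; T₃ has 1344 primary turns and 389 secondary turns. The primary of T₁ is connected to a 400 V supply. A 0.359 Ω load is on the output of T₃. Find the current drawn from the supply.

I_supply ≈ 3.06 A

After T₁: V = 400.00 × 779/2375 = 131.20 V.
After T₂: V = 131.20 × 1135/2056 = 72.428 V.
After T₃: V = 72.428 × 389/1344 = 20.963 V.
I_load = 20.963/0.359 = 58.393 A, so P_out = 20.963 × 58.393 = 1224.1 W.
All ideal ⇒ P_in = P_out, so I_supply = 1224.1/400 = 3.06 A.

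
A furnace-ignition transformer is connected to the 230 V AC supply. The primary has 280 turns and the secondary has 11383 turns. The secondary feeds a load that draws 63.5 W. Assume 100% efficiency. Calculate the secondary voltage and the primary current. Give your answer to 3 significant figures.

V_s ≈ 9350 V, I_p ≈ 0.276 A

V_s = V_p × N_s/N_p = 230 × 11383/280 = 9350.3 V.
I_s = P/V_s = 63.5/9350.3 = 0.0067912 A.
I_p = I_s × N_s/N_p = 0.0067912 × 11383/280 = 0.276 A.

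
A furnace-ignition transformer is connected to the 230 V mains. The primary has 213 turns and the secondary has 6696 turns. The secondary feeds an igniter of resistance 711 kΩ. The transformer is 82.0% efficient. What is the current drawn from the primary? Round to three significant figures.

I_p ≈ 0.390 A

V_s = 230 × 6696/213 = 7230.4 V.
I_s = V_s/R = 7230.4/711000 = 0.010169 A.
P_out = V_s I_s = 7230.4 × 0.010169 = 73.529 W.
P_in = P_out/η = 73.529/0.820 = 89.669 W.
I_p = P_in/V_p = 89.669/230 = 0.390 A.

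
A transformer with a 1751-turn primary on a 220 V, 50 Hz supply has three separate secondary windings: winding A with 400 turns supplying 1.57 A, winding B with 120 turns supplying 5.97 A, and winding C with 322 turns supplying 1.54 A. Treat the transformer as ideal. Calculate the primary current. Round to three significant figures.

I_p ≈ 1.05 A

V_A = 220 × 400/1751 = 50.257 V; V_B = 220 × 120/1751 = 15.077 V; V_C = 220 × 322/1751 = 40.457 V.
P_out = V_A I_A + V_B I_B + V_C I_C = 50.257×1.57 + 15.077×5.97 + 40.457×1.54 = 78.903 + 90.010 + 62.304 = 231.22 W.
Ideal ⇒ P_in = P_out, so I_p = P_out/V_p = 231.22/220 = 1.05 A.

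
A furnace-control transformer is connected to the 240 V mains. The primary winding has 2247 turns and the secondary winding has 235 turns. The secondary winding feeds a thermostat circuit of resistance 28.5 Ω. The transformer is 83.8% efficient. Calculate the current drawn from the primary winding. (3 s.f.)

I_p ≈ 0.110 A

V_s = 240 × 235/2247 = 25.100 V.
I_s = V_s/R = 25.100/28.5 = 0.88071 A.
P_out = V_s I_s = 25.100 × 0.88071 = 22.106 W.
P_in = P_out/η = 22.106/0.838 = 26.379 W.
I_p = P_in/V_p = 26.379/240 = 0.110 A.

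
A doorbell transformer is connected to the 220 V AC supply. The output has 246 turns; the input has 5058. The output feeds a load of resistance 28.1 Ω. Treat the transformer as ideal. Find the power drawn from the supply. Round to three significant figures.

V_out = V_in × N_out/N_in = 220 × 246/5058 = 10.700 V.
I_out = V_out/R = 10.700/28.1 = 0.38078 A.
I_in = I_out × N_out/N_in = 0.38078 × 246/5058 = 0.018519 A.
P = V_in I_in = 220 × 0.018519 = 4.07 W.

P ≈ 4.07 W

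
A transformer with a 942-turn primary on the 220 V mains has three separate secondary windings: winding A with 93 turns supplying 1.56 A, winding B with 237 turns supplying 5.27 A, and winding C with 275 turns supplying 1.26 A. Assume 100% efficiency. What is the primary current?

I_p ≈ 1.85 A

V_A = 220 × 93/942 = 21.720 V; V_B = 220 × 237/942 = 55.350 V; V_C = 220 × 275/942 = 64.225 V.
P_out = V_A I_A + V_B I_B + V_C I_C = 21.720×1.56 + 55.350×5.27 + 64.225×1.26 = 33.883 + 291.70 + 80.924 = 406.50 W.
Ideal ⇒ P_in = P_out, so I_p = P_out/V_p = 406.50/220 = 1.85 A.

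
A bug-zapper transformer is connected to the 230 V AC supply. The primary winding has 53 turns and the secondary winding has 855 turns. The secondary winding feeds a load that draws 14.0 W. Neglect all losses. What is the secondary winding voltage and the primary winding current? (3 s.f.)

V_s ≈ 3710 V, I_p ≈ 0.0609 A

V_s = V_p × N_s/N_p = 230 × 855/53 = 3710.4 V.
I_s = P/V_s = 14.0/3710.4 = 0.0037732 A.
I_p = I_s × N_s/N_p = 0.0037732 × 855/53 = 0.0609 A.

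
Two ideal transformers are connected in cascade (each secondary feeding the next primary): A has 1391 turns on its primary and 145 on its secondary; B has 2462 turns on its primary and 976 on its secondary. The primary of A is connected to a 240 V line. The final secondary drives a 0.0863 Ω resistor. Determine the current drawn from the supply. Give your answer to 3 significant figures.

I_supply ≈ 4.75 A

After A: V = 240.00 × 145/1391 = 25.018 V.
After B: V = 25.018 × 976/2462 = 9.9178 V.
I_load = 9.9178/0.0863 = 114.92 A, so P_out = 9.9178 × 114.92 = 1139.8 W.
All ideal ⇒ P_in = P_out, so I_supply = 1139.8/240 = 4.75 A.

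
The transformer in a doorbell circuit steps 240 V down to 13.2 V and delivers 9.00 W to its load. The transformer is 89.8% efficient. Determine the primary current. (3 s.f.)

P_in = P_out/η = 9.00/0.898 = 10.022 W.
I_p = P_in/V_p = 10.022/240 = 0.0418 A.

I_p ≈ 0.0418 A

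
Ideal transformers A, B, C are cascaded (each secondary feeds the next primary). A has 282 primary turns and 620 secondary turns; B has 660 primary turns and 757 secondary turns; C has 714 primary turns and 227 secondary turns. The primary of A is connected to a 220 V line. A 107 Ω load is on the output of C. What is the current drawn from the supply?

I_supply ≈ 1.32 A

After A: V = 220.00 × 620/282 = 483.69 V.
After B: V = 483.69 × 757/660 = 554.78 V.
After C: V = 554.78 × 227/714 = 176.38 V.
I_load = 176.38/107 = 1.6484 A, so P_out = 176.38 × 1.6484 = 290.74 W.
All ideal ⇒ P_in = P_out, so I_supply = 290.74/220 = 1.32 A.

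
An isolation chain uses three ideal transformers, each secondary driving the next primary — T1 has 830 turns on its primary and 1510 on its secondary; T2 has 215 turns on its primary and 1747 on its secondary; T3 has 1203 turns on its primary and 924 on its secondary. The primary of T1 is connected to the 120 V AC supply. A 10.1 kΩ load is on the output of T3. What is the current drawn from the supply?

After T1: V = 120.00 × 1510/830 = 218.31 V.
After T2: V = 218.31 × 1747/215 = 1773.9 V.
After T3: V = 1773.9 × 924/1203 = 1362.5 V.
I_load = 1362.5/10100 = 0.13490 A, so P_out = 1362.5 × 0.13490 = 183.81 W.
All ideal ⇒ P_in = P_out, so I_supply = 183.81/120 = 1.53 A.

I_supply ≈ 1.53 A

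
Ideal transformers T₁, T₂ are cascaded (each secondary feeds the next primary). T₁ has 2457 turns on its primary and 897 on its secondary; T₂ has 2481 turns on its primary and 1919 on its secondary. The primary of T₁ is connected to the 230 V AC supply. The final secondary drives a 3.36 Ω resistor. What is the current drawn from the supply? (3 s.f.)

Secondary of T₁: V = 230.00 × 897/2457 = 83.968 V.
Secondary of T₂: V = 83.968 × 1919/2481 = 64.948 V.
I_load = 64.948/3.36 = 19.330 A, so P_out = 64.948 × 19.330 = 1255.4 W.
All ideal ⇒ P_in = P_out, so I_supply = 1255.4/230 = 5.46 A.

I_supply ≈ 5.46 A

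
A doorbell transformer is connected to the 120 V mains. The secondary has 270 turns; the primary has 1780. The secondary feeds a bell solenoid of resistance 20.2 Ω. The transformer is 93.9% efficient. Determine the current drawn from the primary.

I_p ≈ 0.146 A

V_s = 120 × 270/1780 = 18.202 V.
I_s = V_s/R = 18.202/20.2 = 0.90110 A.
P_out = V_s I_s = 18.202 × 0.90110 = 16.402 W.
P_in = P_out/η = 16.402/0.939 = 17.468 W.
I_p = P_in/V_p = 17.468/120 = 0.146 A.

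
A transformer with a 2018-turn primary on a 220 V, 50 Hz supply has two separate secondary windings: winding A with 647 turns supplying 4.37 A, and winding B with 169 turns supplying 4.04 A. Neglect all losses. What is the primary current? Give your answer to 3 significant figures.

I_p ≈ 1.74 A

V_A = 220 × 647/2018 = 70.535 V; V_B = 220 × 169/2018 = 18.424 V.
P_out = V_A I_A + V_B I_B = 70.535×4.37 + 18.424×4.04 = 308.24 + 74.434 = 382.67 W.
Ideal ⇒ P_in = P_out, so I_p = P_out/V_p = 382.67/220 = 1.74 A.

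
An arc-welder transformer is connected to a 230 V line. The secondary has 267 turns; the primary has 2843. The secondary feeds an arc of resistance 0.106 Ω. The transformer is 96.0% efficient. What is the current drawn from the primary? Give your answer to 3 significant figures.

I_p ≈ 19.9 A

V_s = 230 × 267/2843 = 21.600 V.
I_s = V_s/R = 21.600/0.106 = 203.78 A.
P_out = V_s I_s = 21.600 × 203.78 = 4401.7 W.
P_in = P_out/η = 4401.7/0.960 = 4585.1 W.
I_p = P_in/V_p = 4585.1/230 = 19.9 A.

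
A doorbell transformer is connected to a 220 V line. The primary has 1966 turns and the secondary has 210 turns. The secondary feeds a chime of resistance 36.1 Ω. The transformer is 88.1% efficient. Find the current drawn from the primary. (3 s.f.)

V_s = 220 × 210/1966 = 23.499 V.
I_s = V_s/R = 23.499/36.1 = 0.65096 A.
P_out = V_s I_s = 23.499 × 0.65096 = 15.297 W.
P_in = P_out/η = 15.297/0.881 = 17.363 W.
I_p = P_in/V_p = 17.363/220 = 0.0789 A.

I_p ≈ 0.0789 A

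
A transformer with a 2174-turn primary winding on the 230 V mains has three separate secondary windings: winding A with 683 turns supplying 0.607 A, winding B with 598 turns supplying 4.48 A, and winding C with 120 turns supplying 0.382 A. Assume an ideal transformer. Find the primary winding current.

V_A = 230 × 683/2174 = 72.259 V; V_B = 230 × 598/2174 = 63.266 V; V_C = 230 × 120/2174 = 12.695 V.
P_out = V_A I_A + V_B I_B + V_C I_C = 72.259×0.607 + 63.266×4.48 + 12.695×0.382 = 43.861 + 283.43 + 4.8497 = 332.14 W.
Ideal ⇒ P_in = P_out, so I_p = P_out/V_p = 332.14/230 = 1.44 A.

I_p ≈ 1.44 A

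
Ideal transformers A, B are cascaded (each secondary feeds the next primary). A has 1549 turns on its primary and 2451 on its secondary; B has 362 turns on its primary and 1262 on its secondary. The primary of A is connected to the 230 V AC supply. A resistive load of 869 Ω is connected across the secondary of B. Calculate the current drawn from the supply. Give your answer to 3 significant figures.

After A: V = 230.00 × 2451/1549 = 363.93 V.
After B: V = 363.93 × 1262/362 = 1268.7 V.
I_load = 1268.7/869 = 1.4600 A, so P_out = 1268.7 × 1.4600 = 1852.3 W.
All ideal ⇒ P_in = P_out, so I_supply = 1852.3/230 = 8.05 A.

I_supply ≈ 8.05 A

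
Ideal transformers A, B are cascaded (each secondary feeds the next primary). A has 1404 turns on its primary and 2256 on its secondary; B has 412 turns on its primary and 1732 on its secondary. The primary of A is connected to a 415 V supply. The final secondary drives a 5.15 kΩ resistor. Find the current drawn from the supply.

I_supply ≈ 3.68 A

Secondary of A: V = 415.00 × 2256/1404 = 666.84 V.
Secondary of B: V = 666.84 × 1732/412 = 2803.3 V.
I_load = 2803.3/5150 = 0.54433 A, so P_out = 2803.3 × 0.54433 = 1525.9 W.
All ideal ⇒ P_in = P_out, so I_supply = 1525.9/415 = 3.68 A.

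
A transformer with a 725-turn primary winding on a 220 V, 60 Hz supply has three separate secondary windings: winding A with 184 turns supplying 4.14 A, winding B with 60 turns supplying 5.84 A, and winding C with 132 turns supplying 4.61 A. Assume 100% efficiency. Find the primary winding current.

V_A = 220 × 184/725 = 55.834 V; V_B = 220 × 60/725 = 18.207 V; V_C = 220 × 132/725 = 40.055 V.
P_out = V_A I_A + V_B I_B + V_C I_C = 55.834×4.14 + 18.207×5.84 + 40.055×4.61 = 231.15 + 106.33 + 184.65 = 522.14 W.
Ideal ⇒ P_in = P_out, so I_p = P_out/V_p = 522.14/220 = 2.37 A.

I_p ≈ 2.37 A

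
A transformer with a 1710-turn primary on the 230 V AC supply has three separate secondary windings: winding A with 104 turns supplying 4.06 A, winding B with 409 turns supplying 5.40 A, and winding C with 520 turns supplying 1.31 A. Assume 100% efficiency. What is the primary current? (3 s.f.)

V_A = 230 × 104/1710 = 13.988 V; V_B = 230 × 409/1710 = 55.012 V; V_C = 230 × 520/1710 = 69.942 V.
P_out = V_A I_A + V_B I_B + V_C I_C = 13.988×4.06 + 55.012×5.40 + 69.942×1.31 = 56.793 + 297.06 + 91.623 = 445.48 W.
Ideal ⇒ P_in = P_out, so I_p = P_out/V_p = 445.48/230 = 1.94 A.

I_p ≈ 1.94 A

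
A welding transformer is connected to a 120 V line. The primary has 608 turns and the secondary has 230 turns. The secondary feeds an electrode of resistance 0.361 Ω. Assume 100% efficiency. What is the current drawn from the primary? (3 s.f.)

I_p ≈ 47.6 A

V_s = V_p × N_s/N_p = 120 × 230/608 = 45.395 V.
I_s = V_s/R = 45.395/0.361 = 125.75 A.
For an ideal transformer I_p N_p = I_s N_s, so I_p = 125.75 × 230/608 = 47.6 A.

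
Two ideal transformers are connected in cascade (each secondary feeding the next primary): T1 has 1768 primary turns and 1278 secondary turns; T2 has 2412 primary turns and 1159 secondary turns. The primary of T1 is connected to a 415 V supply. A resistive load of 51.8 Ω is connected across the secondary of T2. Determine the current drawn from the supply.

I_supply ≈ 0.967 A

After T1: V = 415.00 × 1278/1768 = 299.98 V.
After T2: V = 299.98 × 1159/2412 = 144.15 V.
I_load = 144.15/51.8 = 2.7827 A, so P_out = 144.15 × 2.7827 = 401.12 W.
All ideal ⇒ P_in = P_out, so I_supply = 401.12/415 = 0.967 A.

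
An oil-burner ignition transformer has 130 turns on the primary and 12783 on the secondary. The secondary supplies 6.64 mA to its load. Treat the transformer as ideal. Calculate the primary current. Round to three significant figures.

For an ideal transformer I_p/I_s = N_s/N_p, so I_p = 0.00664 × 12783/130 = 0.653 A.

I_p ≈ 0.653 A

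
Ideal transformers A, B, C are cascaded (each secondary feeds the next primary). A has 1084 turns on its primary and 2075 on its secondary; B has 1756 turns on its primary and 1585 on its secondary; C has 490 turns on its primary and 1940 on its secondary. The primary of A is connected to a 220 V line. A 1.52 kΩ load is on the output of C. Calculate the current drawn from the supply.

I_supply ≈ 6.77 A

After A: V = 220.00 × 2075/1084 = 421.13 V.
After B: V = 421.13 × 1585/1756 = 380.12 V.
After C: V = 380.12 × 1940/490 = 1504.9 V.
I_load = 1504.9/1520 = 0.99010 A, so P_out = 1504.9 × 0.99010 = 1490.0 W.
All ideal ⇒ P_in = P_out, so I_supply = 1490.0/220 = 6.77 A.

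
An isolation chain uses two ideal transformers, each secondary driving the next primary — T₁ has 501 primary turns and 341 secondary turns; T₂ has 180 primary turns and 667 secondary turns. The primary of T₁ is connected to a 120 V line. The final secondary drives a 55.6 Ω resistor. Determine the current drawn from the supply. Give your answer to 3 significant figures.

After T₁: V = 120.00 × 341/501 = 81.677 V.
After T₂: V = 81.677 × 667/180 = 302.66 V.
I_load = 302.66/55.6 = 5.4435 A, so P_out = 302.66 × 5.4435 = 1647.5 W.
All ideal ⇒ P_in = P_out, so I_supply = 1647.5/120 = 13.7 A.

I_supply ≈ 13.7 A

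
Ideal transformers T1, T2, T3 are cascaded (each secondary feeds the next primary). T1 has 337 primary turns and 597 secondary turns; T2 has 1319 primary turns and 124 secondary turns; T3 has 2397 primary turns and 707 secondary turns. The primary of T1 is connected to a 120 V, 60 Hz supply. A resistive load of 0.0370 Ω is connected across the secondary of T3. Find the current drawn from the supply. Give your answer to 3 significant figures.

I_supply ≈ 7.83 A

After T1: V = 120.00 × 597/337 = 212.58 V.
After T2: V = 212.58 × 124/1319 = 19.985 V.
After T3: V = 19.985 × 707/2397 = 5.8946 V.
I_load = 5.8946/0.0370 = 159.31 A, so P_out = 5.8946 × 159.31 = 939.09 W.
All ideal ⇒ P_in = P_out, so I_supply = 939.09/120 = 7.83 A.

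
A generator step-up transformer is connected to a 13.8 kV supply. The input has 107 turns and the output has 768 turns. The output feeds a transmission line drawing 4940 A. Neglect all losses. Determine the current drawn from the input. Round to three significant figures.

For an ideal transformer I_in N_in = I_out N_out, so I_in = 4940 × 768/107 = 35500 A.

I_in ≈ 35500 A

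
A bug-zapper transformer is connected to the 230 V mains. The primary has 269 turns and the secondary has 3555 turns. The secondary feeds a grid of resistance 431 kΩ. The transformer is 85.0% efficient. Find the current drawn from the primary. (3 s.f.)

I_p ≈ 0.110 A

V_s = 230 × 3555/269 = 3039.6 V.
I_s = V_s/R = 3039.6/431000 = 0.0070524 A.
P_out = V_s I_s = 3039.6 × 0.0070524 = 21.436 W.
P_in = P_out/η = 21.436/0.850 = 25.219 W.
I_p = P_in/V_p = 25.219/230 = 0.110 A.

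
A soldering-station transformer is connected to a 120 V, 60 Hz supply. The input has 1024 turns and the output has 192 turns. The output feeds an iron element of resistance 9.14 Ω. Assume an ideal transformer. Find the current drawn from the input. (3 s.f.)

V_out = V_in × N_out/N_in = 120 × 192/1024 = 22.500 V.
I_out = V_out/R = 22.500/9.14 = 2.4617 A.
For an ideal transformer I_in N_in = I_out N_out, so I_in = 2.4617 × 192/1024 = 0.462 A.

I_in ≈ 0.462 A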